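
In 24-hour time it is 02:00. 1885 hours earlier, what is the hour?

13

Dividing 1885 by 24 gives quotient 78 and remainder 13.
(2 − 13) mod 24 = 13.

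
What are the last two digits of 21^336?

Square-and-reduce mod 100: 21^1≡21, 21^2≡41, 21^4≡81, 21^8≡61, 21^16≡21, 21^32≡41, 21^64≡81, 21^128≡61, 21^256≡21.
336 = 16 + 64 + 256, so 21^336 ≡ 21·81·21 ≡ 21 (mod 100).

21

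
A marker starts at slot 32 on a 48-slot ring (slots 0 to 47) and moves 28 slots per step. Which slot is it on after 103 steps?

103·28 = 2884.
2884 − 60·48 = 4, so 2884 ≡ 4 (mod 48).
(32 + 4) mod 48 = 36.

36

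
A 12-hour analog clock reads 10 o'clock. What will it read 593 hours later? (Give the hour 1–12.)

3

593 − 49·12 = 5, so 593 ≡ 5 (mod 12).
10 + 5 → 3 on a 12-hour dial.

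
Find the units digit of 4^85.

The units digit of 4^n cycles with period 2: 4, 6, …
85 leaves remainder 1 on division by 2, so 4^85 ends in 4.

4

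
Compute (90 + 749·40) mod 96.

2

749·40 = 29960.
29960 = 312·96 + 8, so 29960 mod 96 = 8.
(90 + 8) mod 96 = 2.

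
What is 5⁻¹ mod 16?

16 = 3·5 + 1
5 = 5·1 + 0
Back-substituting gives 5·13 ≡ 1 (mod 16).

13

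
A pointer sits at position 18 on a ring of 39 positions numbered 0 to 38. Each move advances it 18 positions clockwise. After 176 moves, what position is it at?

27

176·18 = 3168.
Dividing 3168 by 39 gives quotient 81 and remainder 9.
(18 + 9) mod 39 = 27.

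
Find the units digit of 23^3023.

7

Powers of 3 mod 10 repeat with period 4: 3, 9, 7, 1.
3023 mod 4 = 3, so the last digit matches 3^3 = 7.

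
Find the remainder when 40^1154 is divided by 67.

62

By repeated squaring mod 67: 40^1≡40, 40^2≡59, 40^4≡64, 40^8≡9, 40^16≡14, 40^32≡62, 40^64≡25, 40^128≡22, 40^256≡15, 40^512≡24, 40^1024≡40.
1154 = 2 + 128 + 1024, so 40^1154 ≡ 59·22·40 ≡ 62 (mod 67).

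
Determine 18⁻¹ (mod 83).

60

18·60 = 1080 = 13·83 + 1, so 18⁻¹ ≡ 60 (mod 83).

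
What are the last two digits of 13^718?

Square-and-reduce mod 100: 13^1≡13, 13^2≡69, 13^4≡61, 13^8≡21, 13^16≡41, 13^32≡81, 13^64≡61, 13^128≡21, 13^256≡41, 13^512≡81.
Since 718 = 2 + 4 + 8 + 64 + 128 + 512 in binary, 13^718 ≡ 69·61·21·61·21·81 ≡ 29 (mod 100).

29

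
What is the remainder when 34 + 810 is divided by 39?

810 − 20·39 = 30, so 810 ≡ 30 (mod 39).
(34 + 30) mod 39 = 25.

25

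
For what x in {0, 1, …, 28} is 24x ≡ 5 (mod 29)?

The inverse of 24 mod 29 is 23 (since 24·23 = 552 ≡ 1).
So x ≡ 23·5 = 115 ≡ 28 (mod 29).
Check: 24·28 = 672 = 23·29 + 5.

28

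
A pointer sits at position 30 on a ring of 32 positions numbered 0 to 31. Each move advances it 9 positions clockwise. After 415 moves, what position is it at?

21

415·9 = 3735.
3735 mod 32 = 23 (since 116·32 = 3712).
(30 + 23) mod 32 = 21.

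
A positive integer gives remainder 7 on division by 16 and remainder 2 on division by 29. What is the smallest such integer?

263

x ≡ 7 (mod 16) gives x ∈ {7, 23, 39, 55, 71, 87, 103, 119, …}.
The first of these with x mod 29 = 2 is 263.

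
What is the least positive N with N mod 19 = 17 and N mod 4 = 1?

17

Since 4·5 ≡ 1 (mod 19), take x = 1 + 4·((17−1)·5 mod 19) = 1 + 4·4 = 17.
Check: 17 mod 19 = 17, 17 mod 4 = 1.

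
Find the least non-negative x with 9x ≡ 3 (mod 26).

9⁻¹ ≡ 3 (mod 26) because 9·3 = 27 = 1·26 + 1.
So x ≡ 3·3 = 9 ≡ 9 (mod 26).

9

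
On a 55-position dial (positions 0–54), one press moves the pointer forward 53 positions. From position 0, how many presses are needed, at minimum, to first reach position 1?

53·27 = 1431 = 26·55 + 1, so 53⁻¹ ≡ 27 (mod 55).

27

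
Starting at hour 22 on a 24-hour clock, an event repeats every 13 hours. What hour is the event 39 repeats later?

1

39·13 = 507.
507 − 21·24 = 3, so 507 ≡ 3 (mod 24).
(22 + 3) mod 24 = 1.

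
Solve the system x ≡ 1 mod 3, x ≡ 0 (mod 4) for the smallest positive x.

x ≡ 1 (mod 3) gives x ∈ {1, 4}.
The first of these with x mod 4 = 0 is 4.

4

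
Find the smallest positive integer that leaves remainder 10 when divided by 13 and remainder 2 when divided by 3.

x ≡ 2 (mod 3) gives x ∈ {2, 5, 8, 11, 14, 17, 20, 23}.
The first of these with x mod 13 = 10 is 23.

23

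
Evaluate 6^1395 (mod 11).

10

Successive squares of 6 mod 11: 6^1≡6, 6^2≡3, 6^4≡9, 6^8≡4, 6^16≡5, 6^32≡3, 6^64≡9, 6^128≡4, 6^256≡5, 6^512≡3, 6^1024≡9.
1395 = 1 + 2 + 16 + 32 + 64 + 256 + 1024, so 6^1395 ≡ 6·3·5·3·9·5·9 ≡ 10 (mod 11).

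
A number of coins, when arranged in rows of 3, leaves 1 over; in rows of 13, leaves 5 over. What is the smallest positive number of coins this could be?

Since 13·1 ≡ 1 (mod 3), take x = 5 + 13·((1−5)·1 mod 3) = 5 + 13·2 = 31.
Check: 31 mod 3 = 1, 31 mod 13 = 5.

31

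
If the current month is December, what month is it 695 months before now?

January

695 = 57·12 + 11, so 695 mod 12 = 11.
December − 11 months → January.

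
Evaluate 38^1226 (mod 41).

Square-and-reduce mod 41: 38^1≡38, 38^2≡9, 38^4≡40, 38^8≡1, 38^16≡1, 38^32≡1, 38^64≡1, 38^128≡1, 38^256≡1, 38^512≡1, 38^1024≡1.
Since 1226 = 2 + 8 + 64 + 128 + 1024 in binary, 38^1226 ≡ 9·1·1·1·1 ≡ 9 (mod 41).

9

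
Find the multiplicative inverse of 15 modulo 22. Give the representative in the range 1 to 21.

22 = 1·15 + 7
15 = 2·7 + 1
7 = 7·1 + 0
Back-substituting gives 15·3 ≡ 1 (mod 22).

3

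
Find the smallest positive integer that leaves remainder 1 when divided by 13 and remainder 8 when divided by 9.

Since 9·3 ≡ 1 (mod 13), take x = 8 + 9·((1−8)·3 mod 13) = 8 + 9·5 = 53.
Check: 53 mod 13 = 1, 53 mod 9 = 8.

53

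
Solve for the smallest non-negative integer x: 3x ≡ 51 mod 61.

17

The inverse of 3 mod 61 is 41 (since 3·41 = 123 ≡ 1).
So x ≡ 41·51 = 2091 ≡ 17 (mod 61).
Check: 3·17 = 51 = 0·61 + 51.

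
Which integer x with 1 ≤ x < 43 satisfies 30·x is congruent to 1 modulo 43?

33

43 = 1·30 + 13
30 = 2·13 + 4
13 = 3·4 + 1
4 = 4·1 + 0
Back-substituting gives 30·33 ≡ 1 (mod 43).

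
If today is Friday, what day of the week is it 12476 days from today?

Sunday

12476 = 1782·7 + 2, so 12476 mod 7 = 2.
Friday + 2 days → Sunday.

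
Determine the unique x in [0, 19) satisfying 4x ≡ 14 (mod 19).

13

The inverse of 4 mod 19 is 5 (since 4·5 = 20 ≡ 1).
Multiplying both sides by 5: x ≡ 5·14 = 70 ≡ 13 (mod 19).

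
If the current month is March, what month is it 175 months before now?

August

175 mod 12 = 7 (since 14·12 = 168).
March − 7 months → August.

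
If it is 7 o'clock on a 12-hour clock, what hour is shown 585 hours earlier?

585 − 48·12 = 9, so 585 ≡ 9 (mod 12).
7 − 9 → 10 on a 12-hour dial.

10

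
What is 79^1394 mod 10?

Powers of 9 mod 10 repeat with period 2: 9, 1.
1394 leaves remainder 0 on division by 2, so 79^1394 ends in 1.

1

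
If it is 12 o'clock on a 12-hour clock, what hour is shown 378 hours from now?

378 mod 12 = 6 (since 31·12 = 372).
12 + 6 → 6 on a 12-hour dial.

6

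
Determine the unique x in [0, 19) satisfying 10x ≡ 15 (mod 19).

11

The inverse of 10 mod 19 is 2 (since 10·2 = 20 ≡ 1).
So x ≡ 2·15 = 30 ≡ 11 (mod 19).
Check: 10·11 = 110 = 5·19 + 15.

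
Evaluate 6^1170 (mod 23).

Square-and-reduce mod 23: 6^1≡6, 6^2≡13, 6^4≡8, 6^8≡18, 6^16≡2, 6^32≡4, 6^64≡16, 6^128≡3, 6^256≡9, 6^512≡12, 6^1024≡6.
1170 = 2 + 16 + 128 + 1024, so 6^1170 ≡ 13·2·3·6 ≡ 8 (mod 23).

8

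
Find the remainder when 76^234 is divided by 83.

78

Square-and-reduce mod 83: 76^1≡76, 76^2≡49, 76^4≡77, 76^8≡36, 76^16≡51, 76^32≡28, 76^64≡37, 76^128≡41.
234 = 2 + 8 + 32 + 64 + 128, so 76^234 ≡ 49·36·28·37·41 ≡ 78 (mod 83).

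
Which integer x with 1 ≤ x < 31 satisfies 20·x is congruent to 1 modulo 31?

31 = 1·20 + 11
20 = 1·11 + 9
11 = 1·9 + 2
9 = 4·2 + 1
2 = 2·1 + 0
Back-substituting gives 20·14 ≡ 1 (mod 31).

14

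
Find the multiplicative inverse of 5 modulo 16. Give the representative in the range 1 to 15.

13

5·13 = 65 = 4·16 + 1, so 5⁻¹ ≡ 13 (mod 16).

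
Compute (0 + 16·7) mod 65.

16·7 = 112.
112 = 1·65 + 47, so 112 mod 65 = 47.
(0 + 47) mod 65 = 47.

47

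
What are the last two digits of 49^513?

By repeated squaring mod 100: 49^1≡49, 49^2≡1, 49^4≡1, 49^8≡1, 49^16≡1, 49^32≡1, 49^64≡1, 49^128≡1, 49^256≡1, 49^512≡1.
513 = 1 + 512, so 49^513 ≡ 49·1 ≡ 49 (mod 100).

49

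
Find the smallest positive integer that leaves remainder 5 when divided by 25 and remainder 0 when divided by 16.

x ≡ 0 (mod 16) gives x ∈ {0, 16, 32, 48, 64, 80}.
The first of these with x mod 25 = 5 is 80.

80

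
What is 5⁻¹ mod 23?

5·14 = 70 = 3·23 + 1, so 5⁻¹ ≡ 14 (mod 23).

14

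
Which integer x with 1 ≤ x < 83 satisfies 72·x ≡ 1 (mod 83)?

72·15 = 1080 = 13·83 + 1, so 72⁻¹ ≡ 15 (mod 83).

15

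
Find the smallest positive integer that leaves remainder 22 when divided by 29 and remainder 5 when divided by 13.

109

Since 13·9 ≡ 1 (mod 29), take x = 5 + 13·((22−5)·9 mod 29) = 5 + 13·8 = 109.
Check: 109 mod 29 = 22, 109 mod 13 = 5.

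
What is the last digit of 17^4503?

Powers of 7 mod 10 repeat with period 4: 7, 9, 3, 1.
4503 leaves remainder 3 on division by 4, so 17^4503 ends in 3.

3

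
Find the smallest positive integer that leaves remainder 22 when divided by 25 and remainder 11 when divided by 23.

x ≡ 11 (mod 23) gives x ∈ {11, 34, 57, 80, 103, 126, 149, 172}.
The first of these with x mod 25 = 22 is 172.

172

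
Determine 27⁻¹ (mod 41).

27·38 = 1026 = 25·41 + 1, so 27⁻¹ ≡ 38 (mod 41).

38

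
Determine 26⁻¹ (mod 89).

26·24 = 624 = 7·89 + 1, so 26⁻¹ ≡ 24 (mod 89).

24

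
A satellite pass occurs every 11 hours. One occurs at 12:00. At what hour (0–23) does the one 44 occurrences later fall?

16

44·11 = 484.
Dividing 484 by 24 gives quotient 20 and remainder 4.
(12 + 4) mod 24 = 16.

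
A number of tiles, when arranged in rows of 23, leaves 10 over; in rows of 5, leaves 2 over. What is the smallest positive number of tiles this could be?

Since 5·14 ≡ 1 (mod 23), take x = 2 + 5·((10−2)·14 mod 23) = 2 + 5·20 = 102.
Check: 102 mod 23 = 10, 102 mod 5 = 2.

102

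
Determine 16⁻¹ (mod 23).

13

23 = 1·16 + 7
16 = 2·7 + 2
7 = 3·2 + 1
2 = 2·1 + 0
Back-substituting gives 16·13 ≡ 1 (mod 23).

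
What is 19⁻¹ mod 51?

51 = 2·19 + 13
19 = 1·13 + 6
13 = 2·6 + 1
6 = 6·1 + 0
Back-substituting gives 19·43 ≡ 1 (mod 51).

43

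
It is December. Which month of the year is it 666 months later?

666 = 55·12 + 6, so 666 mod 12 = 6.
December + 6 months → June.

June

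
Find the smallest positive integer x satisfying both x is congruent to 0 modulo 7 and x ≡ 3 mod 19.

x ≡ 0 (mod 7) gives x ∈ {0, 7, 14, 21, 28, 35, 42, 49, …}.
The first of these with x mod 19 = 3 is 98.

98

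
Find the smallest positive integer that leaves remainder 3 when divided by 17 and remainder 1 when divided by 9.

x ≡ 1 (mod 9) gives x ∈ {1, 10, 19, 28, 37}.
The first of these with x mod 17 = 3 is 37.

37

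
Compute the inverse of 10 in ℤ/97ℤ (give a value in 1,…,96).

68

97 = 9·10 + 7
10 = 1·7 + 3
7 = 2·3 + 1
3 = 3·1 + 0
Back-substituting gives 10·68 ≡ 1 (mod 97).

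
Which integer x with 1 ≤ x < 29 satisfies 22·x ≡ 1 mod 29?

4

22·4 = 88 = 3·29 + 1, so 22⁻¹ ≡ 4 (mod 29).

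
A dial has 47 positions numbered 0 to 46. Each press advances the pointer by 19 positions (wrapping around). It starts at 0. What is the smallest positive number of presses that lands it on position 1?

19⁻¹ ≡ 5 (mod 47) because 19·5 = 95 = 2·47 + 1.
Multiplying both sides by 5: x ≡ 5·1 = 5 ≡ 5 (mod 47).

5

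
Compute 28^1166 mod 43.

31

Square-and-reduce mod 43: 28^1≡28, 28^2≡10, 28^4≡14, 28^8≡24, 28^16≡17, 28^32≡31, 28^64≡15, 28^128≡10, 28^256≡14, 28^512≡24, 28^1024≡17.
1166 = 2 + 4 + 8 + 128 + 1024, so 28^1166 ≡ 10·14·24·10·17 ≡ 31 (mod 43).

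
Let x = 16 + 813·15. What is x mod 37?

813·15 = 12195.
Dividing 12195 by 37 gives quotient 329 and remainder 22.
(16 + 22) mod 37 = 1.

1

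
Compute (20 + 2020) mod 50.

2020 − 40·50 = 20, so 2020 ≡ 20 (mod 50).
(20 + 20) mod 50 = 40.

40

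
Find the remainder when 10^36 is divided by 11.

By repeated squaring mod 11: 10^1≡10, 10^2≡1, 10^4≡1, 10^8≡1, 10^16≡1, 10^32≡1.
Since 36 = 4 + 32 in binary, 10^36 ≡ 1·1 ≡ 1 (mod 11).

1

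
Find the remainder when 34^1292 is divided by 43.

40

By repeated squaring mod 43: 34^1≡34, 34^2≡38, 34^4≡25, 34^8≡23, 34^16≡13, 34^32≡40, 34^64≡9, 34^128≡38, 34^256≡25, 34^512≡23, 34^1024≡13.
1292 = 4 + 8 + 256 + 1024, so 34^1292 ≡ 25·23·25·13 ≡ 40 (mod 43).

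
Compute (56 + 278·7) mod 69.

1

278·7 = 1946.
Dividing 1946 by 69 gives quotient 28 and remainder 14.
(56 + 14) mod 69 = 1.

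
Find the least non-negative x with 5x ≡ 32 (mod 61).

43

5⁻¹ ≡ 49 (mod 61) because 5·49 = 245 = 4·61 + 1.
So x ≡ 49·32 = 1568 ≡ 43 (mod 61).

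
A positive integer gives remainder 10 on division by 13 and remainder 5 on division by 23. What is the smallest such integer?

x ≡ 10 (mod 13) gives x ∈ {10, 23, 36, 49, 62, 75, 88, 101, …}.
The first of these with x mod 23 = 5 is 166.

166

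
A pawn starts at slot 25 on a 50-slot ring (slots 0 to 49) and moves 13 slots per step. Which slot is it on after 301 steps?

38

301·13 = 3913.
3913 − 78·50 = 13, so 3913 ≡ 13 (mod 50).
(25 + 13) mod 50 = 38.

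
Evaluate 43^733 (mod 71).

Square-and-reduce mod 71: 43^1≡43, 43^2≡3, 43^4≡9, 43^8≡10, 43^16≡29, 43^32≡60, 43^64≡50, 43^128≡15, 43^256≡12, 43^512≡2.
733 = 1 + 4 + 8 + 16 + 64 + 128 + 512, so 43^733 ≡ 43·9·10·29·50·15·2 ≡ 24 (mod 71).

24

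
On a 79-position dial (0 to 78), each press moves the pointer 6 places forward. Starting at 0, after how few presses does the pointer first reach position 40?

The inverse of 6 mod 79 is 66 (since 6·66 = 396 ≡ 1).
Multiplying both sides by 66: x ≡ 66·40 = 2640 ≡ 33 (mod 79).

33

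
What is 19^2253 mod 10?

Powers of 9 mod 10 repeat with period 2: 9, 1.
2253 leaves remainder 1 on division by 2, so 19^2253 ends in 9.

9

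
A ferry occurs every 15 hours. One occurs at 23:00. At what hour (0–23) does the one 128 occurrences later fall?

23

128·15 = 1920.
Dividing 1920 by 24 gives quotient 80 and remainder 0.
(23 + 0) mod 24 = 23.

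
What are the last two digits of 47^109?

Successive squares of 47 mod 100: 47^1≡47, 47^2≡9, 47^4≡81, 47^8≡61, 47^16≡21, 47^32≡41, 47^64≡81.
109 = 1 + 4 + 8 + 32 + 64, so 47^109 ≡ 47·81·61·41·81 ≡ 67 (mod 100).

67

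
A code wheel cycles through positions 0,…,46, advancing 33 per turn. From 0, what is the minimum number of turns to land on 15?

The inverse of 33 mod 47 is 10 (since 33·10 = 330 ≡ 1).
So x ≡ 10·15 = 150 ≡ 9 (mod 47).
Check: 33·9 = 297 = 6·47 + 15.

9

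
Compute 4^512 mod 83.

41

Square-and-reduce mod 83: 4^1≡4, 4^2≡16, 4^4≡7, 4^8≡49, 4^16≡77, 4^32≡36, 4^64≡51, 4^128≡28, 4^256≡37, 4^512≡41.
512 = 512, so 4^512 ≡ 41 ≡ 41 (mod 83).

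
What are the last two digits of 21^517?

41

Successive squares of 21 mod 100: 21^1≡21, 21^2≡41, 21^4≡81, 21^8≡61, 21^16≡21, 21^32≡41, 21^64≡81, 21^128≡61, 21^256≡21, 21^512≡41.
517 = 1 + 4 + 512, so 21^517 ≡ 21·81·41 ≡ 41 (mod 100).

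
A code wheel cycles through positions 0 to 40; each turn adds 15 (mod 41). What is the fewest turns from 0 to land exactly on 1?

41 = 2·15 + 11
15 = 1·11 + 4
11 = 2·4 + 3
4 = 1·3 + 1
3 = 3·1 + 0
Back-substituting gives 15·11 ≡ 1 (mod 41).

11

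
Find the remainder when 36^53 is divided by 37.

Successive squares of 36 mod 37: 36^1≡36, 36^2≡1, 36^4≡1, 36^8≡1, 36^16≡1, 36^32≡1.
53 = 1 + 4 + 16 + 32, so 36^53 ≡ 36·1·1·1 ≡ 36 (mod 37).

36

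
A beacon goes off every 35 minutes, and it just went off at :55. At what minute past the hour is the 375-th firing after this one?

375·35 = 13125.
13125 − 218·60 = 45, so 13125 ≡ 45 (mod 60).
(55 + 45) mod 60 = 40.

40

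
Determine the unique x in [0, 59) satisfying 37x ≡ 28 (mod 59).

47

The inverse of 37 mod 59 is 8 (since 37·8 = 296 ≡ 1).
Multiplying both sides by 8: x ≡ 8·28 = 224 ≡ 47 (mod 59).
Check: 37·47 = 1739 = 29·59 + 28.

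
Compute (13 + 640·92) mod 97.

14

640·92 = 58880.
58880 = 607·97 + 1, so 58880 mod 97 = 1.
(13 + 1) mod 97 = 14.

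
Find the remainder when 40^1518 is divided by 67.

1

Square-and-reduce mod 67: 40^1≡40, 40^2≡59, 40^4≡64, 40^8≡9, 40^16≡14, 40^32≡62, 40^64≡25, 40^128≡22, 40^256≡15, 40^512≡24, 40^1024≡40.
1518 = 2 + 4 + 8 + 32 + 64 + 128 + 256 + 1024, so 40^1518 ≡ 59·64·9·62·25·22·15·40 ≡ 1 (mod 67).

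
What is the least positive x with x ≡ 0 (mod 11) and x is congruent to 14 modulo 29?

x ≡ 0 (mod 11) gives x ∈ {0, 11, 22, 33, 44, 55, 66, 77, …}.
The first of these with x mod 29 = 14 is 275.

275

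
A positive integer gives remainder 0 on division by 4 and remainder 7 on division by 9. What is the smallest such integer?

x ≡ 0 (mod 4) gives x ∈ {0, 4, 8, 12, 16}.
The first of these with x mod 9 = 7 is 16.

16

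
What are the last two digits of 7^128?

Successive squares of 7 mod 100: 7^1≡7, 7^2≡49, 7^4≡1, 7^8≡1, 7^16≡1, 7^32≡1, 7^64≡1, 7^128≡1.
128 = 128, so 7^128 ≡ 1 ≡ 1 (mod 100).

01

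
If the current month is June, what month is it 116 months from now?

116 − 9·12 = 8, so 116 ≡ 8 (mod 12).
June + 8 months → February.

February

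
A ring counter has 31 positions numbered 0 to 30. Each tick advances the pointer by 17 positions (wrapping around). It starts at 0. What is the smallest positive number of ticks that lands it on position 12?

The inverse of 17 mod 31 is 11 (since 17·11 = 187 ≡ 1).
So x ≡ 11·12 = 132 ≡ 8 (mod 31).
Check: 17·8 = 136 = 4·31 + 12.

8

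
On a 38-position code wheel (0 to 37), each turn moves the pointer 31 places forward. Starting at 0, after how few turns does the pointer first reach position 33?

31⁻¹ ≡ 27 (mod 38) because 31·27 = 837 = 22·38 + 1.
So x ≡ 27·33 = 891 ≡ 17 (mod 38).

17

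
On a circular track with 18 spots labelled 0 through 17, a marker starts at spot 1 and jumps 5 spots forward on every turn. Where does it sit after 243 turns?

10

243·5 = 1215.
Dividing 1215 by 18 gives quotient 67 and remainder 9.
(1 + 9) mod 18 = 10.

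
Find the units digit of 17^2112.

1

The units digit of 17^n cycles with period 4: 7, 9, 3, 1, …
2112 mod 4 = 0, so the last digit matches 7^4 = 1.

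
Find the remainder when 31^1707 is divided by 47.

41

Square-and-reduce mod 47: 31^1≡31, 31^2≡21, 31^4≡18, 31^8≡42, 31^16≡25, 31^32≡14, 31^64≡8, 31^128≡17, 31^256≡7, 31^512≡2, 31^1024≡4.
Since 1707 = 1 + 2 + 8 + 32 + 128 + 512 + 1024 in binary, 31^1707 ≡ 31·21·42·14·17·2·4 ≡ 41 (mod 47).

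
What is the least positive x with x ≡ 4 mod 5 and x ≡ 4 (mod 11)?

4

x ≡ 4 (mod 5) gives x ∈ {4}.
The first of these with x mod 11 = 4 is 4.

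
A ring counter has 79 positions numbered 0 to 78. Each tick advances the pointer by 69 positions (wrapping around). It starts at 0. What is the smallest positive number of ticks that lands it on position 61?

The inverse of 69 mod 79 is 71 (since 69·71 = 4899 ≡ 1).
So x ≡ 71·61 = 4331 ≡ 65 (mod 79).
Check: 69·65 = 4485 = 56·79 + 61.

65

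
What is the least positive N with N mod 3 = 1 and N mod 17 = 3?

x ≡ 1 (mod 3) gives x ∈ {1, 4, 7, 10, 13, 16, 19, 22, …}.
The first of these with x mod 17 = 3 is 37.

37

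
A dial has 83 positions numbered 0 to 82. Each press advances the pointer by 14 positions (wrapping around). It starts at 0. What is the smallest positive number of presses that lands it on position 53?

14⁻¹ ≡ 6 (mod 83) because 14·6 = 84 = 1·83 + 1.
So x ≡ 6·53 = 318 ≡ 69 (mod 83).

69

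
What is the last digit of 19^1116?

1

Powers of 9 mod 10 repeat with period 2: 9, 1.
1116 mod 2 = 0, so the last digit matches 9^2 = 1.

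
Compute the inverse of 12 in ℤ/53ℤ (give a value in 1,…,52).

53 = 4·12 + 5
12 = 2·5 + 2
5 = 2·2 + 1
2 = 2·1 + 0
Back-substituting gives 12·31 ≡ 1 (mod 53).

31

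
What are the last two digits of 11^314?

Successive squares of 11 mod 100: 11^1≡11, 11^2≡21, 11^4≡41, 11^8≡81, 11^16≡61, 11^32≡21, 11^64≡41, 11^128≡81, 11^256≡61.
314 = 2 + 8 + 16 + 32 + 256, so 11^314 ≡ 21·81·61·21·61 ≡ 41 (mod 100).

41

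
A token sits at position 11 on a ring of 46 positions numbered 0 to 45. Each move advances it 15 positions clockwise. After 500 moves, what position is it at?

13

500·15 = 7500.
7500 − 163·46 = 2, so 7500 ≡ 2 (mod 46).
(11 + 2) mod 46 = 13.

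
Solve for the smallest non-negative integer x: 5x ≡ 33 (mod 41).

23

The inverse of 5 mod 41 is 33 (since 5·33 = 165 ≡ 1).
Multiplying both sides by 33: x ≡ 33·33 = 1089 ≡ 23 (mod 41).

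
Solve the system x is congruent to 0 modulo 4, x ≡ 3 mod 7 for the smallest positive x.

x ≡ 0 (mod 4) gives x ∈ {0, 4, 8, 12, 16, 20, 24}.
The first of these with x mod 7 = 3 is 24.

24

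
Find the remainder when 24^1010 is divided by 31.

Square-and-reduce mod 31: 24^1≡24, 24^2≡18, 24^4≡14, 24^8≡10, 24^16≡7, 24^32≡18, 24^64≡14, 24^128≡10, 24^256≡7, 24^512≡18.
Since 1010 = 2 + 16 + 32 + 64 + 128 + 256 + 512 in binary, 24^1010 ≡ 18·7·18·14·10·7·18 ≡ 5 (mod 31).

5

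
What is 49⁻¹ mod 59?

53

59 = 1·49 + 10
49 = 4·10 + 9
10 = 1·9 + 1
9 = 9·1 + 0
Back-substituting gives 49·53 ≡ 1 (mod 59).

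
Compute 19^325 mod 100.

Successive squares of 19 mod 100: 19^1≡19, 19^2≡61, 19^4≡21, 19^8≡41, 19^16≡81, 19^32≡61, 19^64≡21, 19^128≡41, 19^256≡81.
325 = 1 + 4 + 64 + 256, so 19^325 ≡ 19·21·21·81 ≡ 99 (mod 100).

99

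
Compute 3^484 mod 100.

81

Square-and-reduce mod 100: 3^1≡3, 3^2≡9, 3^4≡81, 3^8≡61, 3^16≡21, 3^32≡41, 3^64≡81, 3^128≡61, 3^256≡21.
484 = 4 + 32 + 64 + 128 + 256, so 3^484 ≡ 81·41·81·61·21 ≡ 81 (mod 100).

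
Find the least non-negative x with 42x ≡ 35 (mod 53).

45

42⁻¹ ≡ 24 (mod 53) because 42·24 = 1008 = 19·53 + 1.
Multiplying both sides by 24: x ≡ 24·35 = 840 ≡ 45 (mod 53).
Check: 42·45 = 1890 = 35·53 + 35.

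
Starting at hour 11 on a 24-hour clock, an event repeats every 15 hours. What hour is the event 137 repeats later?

2

137·15 = 2055.
2055 mod 24 = 15 (since 85·24 = 2040).
(11 + 15) mod 24 = 2.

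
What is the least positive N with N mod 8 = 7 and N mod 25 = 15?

x ≡ 7 (mod 8) gives x ∈ {7, 15}.
The first of these with x mod 25 = 15 is 15.

15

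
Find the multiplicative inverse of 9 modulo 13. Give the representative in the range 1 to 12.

9·3 = 27 = 2·13 + 1, so 9⁻¹ ≡ 3 (mod 13).

3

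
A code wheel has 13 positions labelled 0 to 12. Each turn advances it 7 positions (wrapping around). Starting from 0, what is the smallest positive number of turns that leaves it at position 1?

13 = 1·7 + 6
7 = 1·6 + 1
6 = 6·1 + 0
Back-substituting gives 7·2 ≡ 1 (mod 13).

2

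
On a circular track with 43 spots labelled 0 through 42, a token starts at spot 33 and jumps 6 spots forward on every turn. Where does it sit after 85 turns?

85·6 = 510.
510 − 11·43 = 37, so 510 ≡ 37 (mod 43).
(33 + 37) mod 43 = 27.

27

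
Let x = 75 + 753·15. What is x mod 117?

21

753·15 = 11295.
11295 − 96·117 = 63, so 11295 ≡ 63 (mod 117).
(75 + 63) mod 117 = 21.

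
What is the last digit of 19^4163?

9

Powers of 9 mod 10 repeat with period 2: 9, 1.
4163 leaves remainder 1 on division by 2, so 19^4163 ends in 9.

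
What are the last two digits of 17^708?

41

Square-and-reduce mod 100: 17^1≡17, 17^2≡89, 17^4≡21, 17^8≡41, 17^16≡81, 17^32≡61, 17^64≡21, 17^128≡41, 17^256≡81, 17^512≡61.
Since 708 = 4 + 64 + 128 + 512 in binary, 17^708 ≡ 21·21·41·61 ≡ 41 (mod 100).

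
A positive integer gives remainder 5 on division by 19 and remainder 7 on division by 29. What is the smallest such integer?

442

x ≡ 5 (mod 19) gives x ∈ {5, 24, 43, 62, 81, 100, 119, 138, …}.
The first of these with x mod 29 = 7 is 442.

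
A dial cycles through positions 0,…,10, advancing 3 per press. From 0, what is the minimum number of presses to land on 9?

3

The inverse of 3 mod 11 is 4 (since 3·4 = 12 ≡ 1).
So x ≡ 4·9 = 36 ≡ 3 (mod 11).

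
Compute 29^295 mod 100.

49

Square-and-reduce mod 100: 29^1≡29, 29^2≡41, 29^4≡81, 29^8≡61, 29^16≡21, 29^32≡41, 29^64≡81, 29^128≡61, 29^256≡21.
295 = 1 + 2 + 4 + 32 + 256, so 29^295 ≡ 29·41·81·41·21 ≡ 49 (mod 100).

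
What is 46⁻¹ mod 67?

46·51 = 2346 = 35·67 + 1, so 46⁻¹ ≡ 51 (mod 67).

51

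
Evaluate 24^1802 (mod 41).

2

Square-and-reduce mod 41: 24^1≡24, 24^2≡2, 24^4≡4, 24^8≡16, 24^16≡10, 24^32≡18, 24^64≡37, 24^128≡16, 24^256≡10, 24^512≡18, 24^1024≡37.
Since 1802 = 2 + 8 + 256 + 512 + 1024 in binary, 24^1802 ≡ 2·16·10·18·37 ≡ 2 (mod 41).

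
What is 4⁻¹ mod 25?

19

4·19 = 76 = 3·25 + 1, so 4⁻¹ ≡ 19 (mod 25).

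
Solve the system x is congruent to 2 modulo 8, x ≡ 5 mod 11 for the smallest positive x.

x ≡ 2 (mod 8) gives x ∈ {2, 10, 18, 26, 34, 42, 50, 58, …}.
The first of these with x mod 11 = 5 is 82.

82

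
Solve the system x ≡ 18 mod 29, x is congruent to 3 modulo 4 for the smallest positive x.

47

x ≡ 3 (mod 4) gives x ∈ {3, 7, 11, 15, 19, 23, 27, 31, …}.
The first of these with x mod 29 = 18 is 47.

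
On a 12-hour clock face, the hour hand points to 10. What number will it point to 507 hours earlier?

7

Dividing 507 by 12 gives quotient 42 and remainder 3.
10 − 3 → 7 on a 12-hour dial.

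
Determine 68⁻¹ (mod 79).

79 = 1·68 + 11
68 = 6·11 + 2
11 = 5·2 + 1
2 = 2·1 + 0
Back-substituting gives 68·43 ≡ 1 (mod 79).

43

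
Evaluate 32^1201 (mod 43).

22

Successive squares of 32 mod 43: 32^1≡32, 32^2≡35, 32^4≡21, 32^8≡11, 32^16≡35, 32^32≡21, 32^64≡11, 32^128≡35, 32^256≡21, 32^512≡11, 32^1024≡35.
Since 1201 = 1 + 16 + 32 + 128 + 1024 in binary, 32^1201 ≡ 32·35·21·35·35 ≡ 22 (mod 43).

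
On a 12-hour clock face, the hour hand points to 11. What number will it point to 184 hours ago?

7

184 mod 12 = 4 (since 15·12 = 180).
11 − 4 → 7 on a 12-hour dial.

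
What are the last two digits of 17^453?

Square-and-reduce mod 100: 17^1≡17, 17^2≡89, 17^4≡21, 17^8≡41, 17^16≡81, 17^32≡61, 17^64≡21, 17^128≡41, 17^256≡81.
Since 453 = 1 + 4 + 64 + 128 + 256 in binary, 17^453 ≡ 17·21·21·41·81 ≡ 37 (mod 100).

37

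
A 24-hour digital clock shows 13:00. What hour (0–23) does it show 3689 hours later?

3689 = 153·24 + 17, so 3689 mod 24 = 17.
(13 + 17) mod 24 = 6.

6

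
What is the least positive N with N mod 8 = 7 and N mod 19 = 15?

15

x ≡ 7 (mod 8) gives x ∈ {7, 15}.
The first of these with x mod 19 = 15 is 15.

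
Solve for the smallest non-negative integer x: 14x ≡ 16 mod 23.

11

14⁻¹ ≡ 5 (mod 23) because 14·5 = 70 = 3·23 + 1.
Multiplying both sides by 5: x ≡ 5·16 = 80 ≡ 11 (mod 23).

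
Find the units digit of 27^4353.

7

Powers of 7 mod 10 repeat with period 4: 7, 9, 3, 1.
4353 mod 4 = 1, so the last digit matches 7^1 = 7.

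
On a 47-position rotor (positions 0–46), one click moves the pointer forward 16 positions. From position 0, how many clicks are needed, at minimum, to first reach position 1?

3

16·3 = 48 = 1·47 + 1, so 16⁻¹ ≡ 3 (mod 47).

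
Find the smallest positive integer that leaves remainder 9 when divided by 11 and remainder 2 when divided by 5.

x ≡ 2 (mod 5) gives x ∈ {2, 7, 12, 17, 22, 27, 32, 37, …}.
The first of these with x mod 11 = 9 is 42.

42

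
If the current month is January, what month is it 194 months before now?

Dividing 194 by 12 gives quotient 16 and remainder 2.
January − 2 months → November.

November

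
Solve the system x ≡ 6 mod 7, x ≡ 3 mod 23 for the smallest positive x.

118

Since 23·4 ≡ 1 (mod 7), take x = 3 + 23·((6−3)·4 mod 7) = 3 + 23·5 = 118.
Check: 118 mod 7 = 6, 118 mod 23 = 3.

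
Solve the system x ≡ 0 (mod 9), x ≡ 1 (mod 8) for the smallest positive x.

9

x ≡ 1 (mod 8) gives x ∈ {1, 9}.
The first of these with x mod 9 = 0 is 9.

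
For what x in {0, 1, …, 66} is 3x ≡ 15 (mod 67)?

5

The inverse of 3 mod 67 is 45 (since 3·45 = 135 ≡ 1).
So x ≡ 45·15 = 675 ≡ 5 (mod 67).
Check: 3·5 = 15 = 0·67 + 15.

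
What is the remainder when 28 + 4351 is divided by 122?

109

4351 = 35·122 + 81, so 4351 mod 122 = 81.
(28 + 81) mod 122 = 109.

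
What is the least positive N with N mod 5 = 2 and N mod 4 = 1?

17

x ≡ 1 (mod 4) gives x ∈ {1, 5, 9, 13, 17}.
The first of these with x mod 5 = 2 is 17.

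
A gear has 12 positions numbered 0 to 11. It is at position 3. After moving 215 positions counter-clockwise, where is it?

4

215 − 17·12 = 11, so 215 ≡ 11 (mod 12).
(3 − 11) mod 12 = 4.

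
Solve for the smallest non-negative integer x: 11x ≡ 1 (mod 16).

The inverse of 11 mod 16 is 3 (since 11·3 = 33 ≡ 1).
Multiplying both sides by 3: x ≡ 3·1 = 3 ≡ 3 (mod 16).

3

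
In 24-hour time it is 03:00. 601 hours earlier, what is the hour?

2

601 mod 24 = 1 (since 25·24 = 600).
(3 − 1) mod 24 = 2.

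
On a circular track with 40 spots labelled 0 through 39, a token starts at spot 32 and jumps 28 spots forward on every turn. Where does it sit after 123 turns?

123·28 = 3444.
3444 = 86·40 + 4, so 3444 mod 40 = 4.
(32 + 4) mod 40 = 36.

36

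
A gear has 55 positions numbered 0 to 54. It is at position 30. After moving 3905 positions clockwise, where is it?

30

3905 mod 55 = 0 (since 71·55 = 3905).
(30 + 0) mod 55 = 30.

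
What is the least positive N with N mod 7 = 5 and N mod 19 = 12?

12

Since 19·3 ≡ 1 (mod 7), take x = 12 + 19·((5−12)·3 mod 7) = 12 + 19·0 = 12.
Check: 12 mod 7 = 5, 12 mod 19 = 12.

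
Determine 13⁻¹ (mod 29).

9

29 = 2·13 + 3
13 = 4·3 + 1
3 = 3·1 + 0
Back-substituting gives 13·9 ≡ 1 (mod 29).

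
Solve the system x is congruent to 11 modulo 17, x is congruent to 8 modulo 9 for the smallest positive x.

Since 9·2 ≡ 1 (mod 17), take x = 8 + 9·((11−8)·2 mod 17) = 8 + 9·6 = 62.
Check: 62 mod 17 = 11, 62 mod 9 = 8.

62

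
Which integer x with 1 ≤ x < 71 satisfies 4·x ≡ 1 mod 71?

18

71 = 17·4 + 3
4 = 1·3 + 1
3 = 3·1 + 0
Back-substituting gives 4·18 ≡ 1 (mod 71).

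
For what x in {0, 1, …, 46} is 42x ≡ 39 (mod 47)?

11

The inverse of 42 mod 47 is 28 (since 42·28 = 1176 ≡ 1).
So x ≡ 28·39 = 1092 ≡ 11 (mod 47).
Check: 42·11 = 462 = 9·47 + 39.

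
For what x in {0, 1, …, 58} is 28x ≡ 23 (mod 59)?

28⁻¹ ≡ 19 (mod 59) because 28·19 = 532 = 9·59 + 1.
So x ≡ 19·23 = 437 ≡ 24 (mod 59).

24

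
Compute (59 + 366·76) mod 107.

55

366·76 = 27816.
27816 = 259·107 + 103, so 27816 mod 107 = 103.
(59 + 103) mod 107 = 55.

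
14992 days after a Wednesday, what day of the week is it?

14992 − 2141·7 = 5, so 14992 ≡ 5 (mod 7).
Wednesday + 5 days → Monday.

Monday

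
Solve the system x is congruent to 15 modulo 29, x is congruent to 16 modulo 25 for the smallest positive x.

x ≡ 16 (mod 25) gives x ∈ {16, 41, 66, 91, 116, 141, 166, 191, …}.
The first of these with x mod 29 = 15 is 566.

566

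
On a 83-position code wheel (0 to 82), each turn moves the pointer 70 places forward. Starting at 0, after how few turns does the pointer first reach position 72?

20

70⁻¹ ≡ 51 (mod 83) because 70·51 = 3570 = 43·83 + 1.
So x ≡ 51·72 = 3672 ≡ 20 (mod 83).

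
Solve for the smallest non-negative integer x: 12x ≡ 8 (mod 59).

40

The inverse of 12 mod 59 is 5 (since 12·5 = 60 ≡ 1).
So x ≡ 5·8 = 40 ≡ 40 (mod 59).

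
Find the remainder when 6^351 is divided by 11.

6

By repeated squaring mod 11: 6^1≡6, 6^2≡3, 6^4≡9, 6^8≡4, 6^16≡5, 6^32≡3, 6^64≡9, 6^128≡4, 6^256≡5.
Since 351 = 1 + 2 + 4 + 8 + 16 + 64 + 256 in binary, 6^351 ≡ 6·3·9·4·5·9·5 ≡ 6 (mod 11).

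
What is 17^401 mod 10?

The units digit of 17^n cycles with period 4: 7, 9, 3, 1, …
401 leaves remainder 1 on division by 4, so 17^401 ends in 7.

7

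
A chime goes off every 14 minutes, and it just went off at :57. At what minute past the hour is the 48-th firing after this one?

48·14 = 672.
672 − 11·60 = 12, so 672 ≡ 12 (mod 60).
(57 + 12) mod 60 = 9.

9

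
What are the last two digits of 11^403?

31

By repeated squaring mod 100: 11^1≡11, 11^2≡21, 11^4≡41, 11^8≡81, 11^16≡61, 11^32≡21, 11^64≡41, 11^128≡81, 11^256≡61.
Since 403 = 1 + 2 + 16 + 128 + 256 in binary, 11^403 ≡ 11·21·61·81·61 ≡ 31 (mod 100).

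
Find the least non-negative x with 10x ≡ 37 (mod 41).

The inverse of 10 mod 41 is 37 (since 10·37 = 370 ≡ 1).
Multiplying both sides by 37: x ≡ 37·37 = 1369 ≡ 16 (mod 41).
Check: 10·16 = 160 = 3·41 + 37.

16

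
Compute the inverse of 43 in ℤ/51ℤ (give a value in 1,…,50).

51 = 1·43 + 8
43 = 5·8 + 3
8 = 2·3 + 2
3 = 1·2 + 1
2 = 2·1 + 0
Back-substituting gives 43·19 ≡ 1 (mod 51).

19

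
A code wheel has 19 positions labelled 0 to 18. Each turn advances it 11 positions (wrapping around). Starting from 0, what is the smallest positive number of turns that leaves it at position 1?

7

11·7 = 77 = 4·19 + 1, so 11⁻¹ ≡ 7 (mod 19).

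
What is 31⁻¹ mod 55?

16

55 = 1·31 + 24
31 = 1·24 + 7
24 = 3·7 + 3
7 = 2·3 + 1
3 = 3·1 + 0
Back-substituting gives 31·16 ≡ 1 (mod 55).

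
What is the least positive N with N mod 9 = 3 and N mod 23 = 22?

Since 23·2 ≡ 1 (mod 9), take x = 22 + 23·((3−22)·2 mod 9) = 22 + 23·7 = 183.
Check: 183 mod 9 = 3, 183 mod 23 = 22.

183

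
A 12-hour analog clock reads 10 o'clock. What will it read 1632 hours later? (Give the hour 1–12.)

1632 mod 12 = 0 (since 136·12 = 1632).
10 + 0 → 10 on a 12-hour dial.

10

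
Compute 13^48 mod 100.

21

By repeated squaring mod 100: 13^1≡13, 13^2≡69, 13^4≡61, 13^8≡21, 13^16≡41, 13^32≡81.
Since 48 = 16 + 32 in binary, 13^48 ≡ 41·81 ≡ 21 (mod 100).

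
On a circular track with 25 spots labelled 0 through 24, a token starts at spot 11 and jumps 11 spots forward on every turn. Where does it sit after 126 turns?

22

126·11 = 1386.
Dividing 1386 by 25 gives quotient 55 and remainder 11.
(11 + 11) mod 25 = 22.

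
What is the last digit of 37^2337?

7

Powers of 7 mod 10 repeat with period 4: 7, 9, 3, 1.
2337 mod 4 = 1, so the last digit matches 7^1 = 7.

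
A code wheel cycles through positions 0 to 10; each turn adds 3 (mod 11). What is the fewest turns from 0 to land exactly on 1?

11 = 3·3 + 2
3 = 1·2 + 1
2 = 2·1 + 0
Back-substituting gives 3·4 ≡ 1 (mod 11).

4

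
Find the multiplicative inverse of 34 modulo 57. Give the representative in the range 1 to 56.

57 = 1·34 + 23
34 = 1·23 + 11
23 = 2·11 + 1
11 = 11·1 + 0
Back-substituting gives 34·52 ≡ 1 (mod 57).

52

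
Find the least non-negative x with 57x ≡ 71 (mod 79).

65

The inverse of 57 mod 79 is 61 (since 57·61 = 3477 ≡ 1).
Multiplying both sides by 61: x ≡ 61·71 = 4331 ≡ 65 (mod 79).
Check: 57·65 = 3705 = 46·79 + 71.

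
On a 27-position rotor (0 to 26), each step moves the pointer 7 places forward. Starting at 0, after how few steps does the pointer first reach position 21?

7⁻¹ ≡ 4 (mod 27) because 7·4 = 28 = 1·27 + 1.
Multiplying both sides by 4: x ≡ 4·21 = 84 ≡ 3 (mod 27).

3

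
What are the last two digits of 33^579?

By repeated squaring mod 100: 33^1≡33, 33^2≡89, 33^4≡21, 33^8≡41, 33^16≡81, 33^32≡61, 33^64≡21, 33^128≡41, 33^256≡81, 33^512≡61.
579 = 1 + 2 + 64 + 512, so 33^579 ≡ 33·89·21·61 ≡ 97 (mod 100).

97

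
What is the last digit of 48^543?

The units digit of 48^n cycles with period 4: 8, 4, 2, 6, …
543 mod 4 = 3, so the last digit matches 8^3 = 2.

2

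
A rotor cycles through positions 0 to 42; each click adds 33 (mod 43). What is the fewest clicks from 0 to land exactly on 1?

43 = 1·33 + 10
33 = 3·10 + 3
10 = 3·3 + 1
3 = 3·1 + 0
Back-substituting gives 33·30 ≡ 1 (mod 43).

30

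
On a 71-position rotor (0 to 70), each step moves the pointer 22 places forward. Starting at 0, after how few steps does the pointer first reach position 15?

62

The inverse of 22 mod 71 is 42 (since 22·42 = 924 ≡ 1).
Multiplying both sides by 42: x ≡ 42·15 = 630 ≡ 62 (mod 71).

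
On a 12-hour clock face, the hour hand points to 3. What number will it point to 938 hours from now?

Dividing 938 by 12 gives quotient 78 and remainder 2.
3 + 2 → 5 on a 12-hour dial.

5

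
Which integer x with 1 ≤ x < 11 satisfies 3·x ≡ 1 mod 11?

11 = 3·3 + 2
3 = 1·2 + 1
2 = 2·1 + 0
Back-substituting gives 3·4 ≡ 1 (mod 11).

4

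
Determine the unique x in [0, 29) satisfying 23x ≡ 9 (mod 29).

The inverse of 23 mod 29 is 24 (since 23·24 = 552 ≡ 1).
So x ≡ 24·9 = 216 ≡ 13 (mod 29).

13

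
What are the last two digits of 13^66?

09

By repeated squaring mod 100: 13^1≡13, 13^2≡69, 13^4≡61, 13^8≡21, 13^16≡41, 13^32≡81, 13^64≡61.
66 = 2 + 64, so 13^66 ≡ 69·61 ≡ 9 (mod 100).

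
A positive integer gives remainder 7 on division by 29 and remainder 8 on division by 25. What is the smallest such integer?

x ≡ 8 (mod 25) gives x ∈ {8, 33, 58, 83, 108, 133, 158, 183, …}.
The first of these with x mod 29 = 7 is 558.

558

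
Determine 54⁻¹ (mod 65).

65 = 1·54 + 11
54 = 4·11 + 10
11 = 1·10 + 1
10 = 10·1 + 0
Back-substituting gives 54·59 ≡ 1 (mod 65).

59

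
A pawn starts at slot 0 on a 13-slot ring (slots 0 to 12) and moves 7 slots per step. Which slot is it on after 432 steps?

8

432·7 = 3024.
3024 mod 13 = 8 (since 232·13 = 3016).
(0 + 8) mod 13 = 8.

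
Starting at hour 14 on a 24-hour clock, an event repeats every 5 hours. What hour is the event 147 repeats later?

5

147·5 = 735.
735 mod 24 = 15 (since 30·24 = 720).
(14 + 15) mod 24 = 5.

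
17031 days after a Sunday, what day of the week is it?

17031 − 2433·7 = 0, so 17031 ≡ 0 (mod 7).
Sunday + 0 days → Sunday.

Sunday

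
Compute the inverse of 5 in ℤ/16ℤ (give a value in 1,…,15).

5·13 = 65 = 4·16 + 1, so 5⁻¹ ≡ 13 (mod 16).

13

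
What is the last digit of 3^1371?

The units digit of 3^n cycles with period 4: 3, 9, 7, 1, …
1371 leaves remainder 3 on division by 4, so 3^1371 ends in 7.

7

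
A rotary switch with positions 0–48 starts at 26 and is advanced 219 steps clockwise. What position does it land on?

219 = 4·49 + 23, so 219 mod 49 = 23.
(26 + 23) mod 49 = 0.

0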